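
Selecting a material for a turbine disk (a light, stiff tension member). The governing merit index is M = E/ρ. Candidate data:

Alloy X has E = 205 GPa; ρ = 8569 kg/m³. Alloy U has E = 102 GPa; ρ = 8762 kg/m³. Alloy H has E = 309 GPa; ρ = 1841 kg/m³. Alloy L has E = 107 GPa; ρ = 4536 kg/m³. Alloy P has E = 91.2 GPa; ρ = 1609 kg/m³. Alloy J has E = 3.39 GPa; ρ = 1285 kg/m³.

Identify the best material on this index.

Evaluate M for each candidate:
  alloy H: M = 168 MN·m/kg
  alloy P: M = 56.7 MN·m/kg
  alloy X: M = 23.9 MN·m/kg
  alloy L: M = 23.6 MN·m/kg
  alloy U: M = 11.6 MN·m/kg
  alloy J: M = 2.64 MN·m/kg
Highest index: alloy H.

alloy H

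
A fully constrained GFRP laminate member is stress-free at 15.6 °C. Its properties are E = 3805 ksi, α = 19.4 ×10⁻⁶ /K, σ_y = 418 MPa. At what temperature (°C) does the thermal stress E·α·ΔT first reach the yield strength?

837 °C

E = 3805 ksi = 26.23 GPa.
E·α·ΔT = 418.0 MPa ⇒ ΔT = 418.0 / (26.23×10³ × 19.4×10⁻⁶) = 821.3 K.
T = 15.6 + 821.3 = 836.9 °C.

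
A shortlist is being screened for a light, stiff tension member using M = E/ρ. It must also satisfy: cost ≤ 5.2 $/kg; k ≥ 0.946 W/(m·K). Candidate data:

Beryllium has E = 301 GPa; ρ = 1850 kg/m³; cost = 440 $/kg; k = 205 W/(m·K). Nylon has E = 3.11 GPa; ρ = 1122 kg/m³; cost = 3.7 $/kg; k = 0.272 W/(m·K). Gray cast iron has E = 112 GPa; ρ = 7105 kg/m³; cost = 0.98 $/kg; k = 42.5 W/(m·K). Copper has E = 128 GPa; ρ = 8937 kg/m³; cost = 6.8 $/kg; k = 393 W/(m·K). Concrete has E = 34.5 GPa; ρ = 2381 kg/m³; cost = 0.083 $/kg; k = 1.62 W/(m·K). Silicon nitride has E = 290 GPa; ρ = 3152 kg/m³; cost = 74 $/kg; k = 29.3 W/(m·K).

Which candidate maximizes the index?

gray cast iron

Screen on constraints: cost ≤ 5.2 $/kg; k ≥ 0.946 W/(m·K). Survivors: gray cast iron, concrete.
Evaluate M for each candidate:
  gray cast iron: M = 15.8 MN·m/kg
  concrete: M = 14.5 MN·m/kg
Highest index: gray cast iron.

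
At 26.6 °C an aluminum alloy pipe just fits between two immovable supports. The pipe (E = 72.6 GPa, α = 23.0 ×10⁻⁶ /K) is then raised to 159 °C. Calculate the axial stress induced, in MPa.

221 MPa

ΔT = 132.4 K. Constrained thermal stress σ = E·α·ΔT = 72.60×10³ MPa × 23.0×10⁻⁶ × 132.4 = 221 MPa (compressive).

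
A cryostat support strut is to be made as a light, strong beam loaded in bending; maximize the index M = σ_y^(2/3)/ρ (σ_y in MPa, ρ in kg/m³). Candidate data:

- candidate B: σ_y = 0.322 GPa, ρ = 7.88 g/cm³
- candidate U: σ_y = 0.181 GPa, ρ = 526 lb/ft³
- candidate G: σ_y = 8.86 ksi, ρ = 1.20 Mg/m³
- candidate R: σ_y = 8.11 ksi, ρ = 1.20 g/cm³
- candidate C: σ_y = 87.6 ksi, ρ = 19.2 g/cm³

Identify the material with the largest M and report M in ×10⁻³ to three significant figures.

Normalizing units and computing the index:
  candidate B: σ_y = 322.0 MPa, ρ = 7880 kg/m³
  candidate U: σ_y = 181.0 MPa, ρ = 8426 kg/m³
  candidate G: σ_y = 61.09 MPa, ρ = 1200 kg/m³
  candidate R: σ_y = 55.92 MPa, ρ = 1200 kg/m³
  candidate C: σ_y = 604.0 MPa, ρ = 19200 kg/m³
  candidate G: M = 12.9×10⁻³
  candidate R: M = 12.2×10⁻³
  candidate B: M = 5.96×10⁻³
  candidate U: M = 3.80×10⁻³
  candidate C: M = 3.72×10⁻³
The maximum is for candidate G.

candidate G, M = 12.9×10⁻³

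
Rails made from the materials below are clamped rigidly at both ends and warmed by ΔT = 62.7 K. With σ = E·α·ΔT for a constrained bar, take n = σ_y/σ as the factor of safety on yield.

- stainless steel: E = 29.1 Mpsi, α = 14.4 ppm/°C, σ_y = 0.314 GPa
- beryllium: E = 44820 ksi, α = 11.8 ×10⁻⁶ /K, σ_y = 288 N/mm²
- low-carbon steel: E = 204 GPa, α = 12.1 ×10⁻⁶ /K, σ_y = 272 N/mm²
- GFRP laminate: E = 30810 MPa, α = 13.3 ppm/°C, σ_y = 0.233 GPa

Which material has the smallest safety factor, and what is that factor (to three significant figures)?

beryllium, n = 1.26

Converting E to GPa, α to ×10⁻⁶/K, σ_y to MPa, then σ and n for each:
  stainless steel: E = 200.6, α = 14.4, σ_y = 314.0 → σ = 181 MPa, n = 1.73
  beryllium: E = 309.0, α = 11.8, σ_y = 288.0 → σ = 229 MPa, n = 1.26
  low-carbon steel: E = 204.0, α = 12.1, σ_y = 272.0 → σ = 155 MPa, n = 1.76
  GFRP laminate: E = 30.81, α = 13.3, σ_y = 233.0 → σ = 25.7 MPa, n = 9.07
Beryllium has the lowest safety factor, n = 1.26.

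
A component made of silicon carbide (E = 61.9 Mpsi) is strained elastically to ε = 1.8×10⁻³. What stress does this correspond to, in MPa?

768 MPa

E = 61.9 Mpsi = 426.8 GPa.
σ = E·ε = 426800 MPa × 1.8×10⁻³ = 768 MPa.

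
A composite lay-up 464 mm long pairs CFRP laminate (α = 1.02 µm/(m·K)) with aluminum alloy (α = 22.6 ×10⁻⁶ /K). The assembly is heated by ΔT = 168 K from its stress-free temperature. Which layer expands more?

α(CFRP laminate) = 1.02×10⁻⁶/K vs α(aluminum alloy) = 22.6×10⁻⁶/K.
Higher α expands more for the same ΔT: aluminum alloy.

aluminum alloy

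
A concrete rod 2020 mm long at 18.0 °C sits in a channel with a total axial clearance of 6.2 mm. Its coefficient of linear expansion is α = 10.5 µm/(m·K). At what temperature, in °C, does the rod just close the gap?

α·L₀·ΔT = 6.2 mm ⇒ ΔT = 6.2 / (10.5×10⁻⁶ × 2020.0) = 292.3 K.
T = 18.0 + 292.3 = 310.3 °C.

310 °C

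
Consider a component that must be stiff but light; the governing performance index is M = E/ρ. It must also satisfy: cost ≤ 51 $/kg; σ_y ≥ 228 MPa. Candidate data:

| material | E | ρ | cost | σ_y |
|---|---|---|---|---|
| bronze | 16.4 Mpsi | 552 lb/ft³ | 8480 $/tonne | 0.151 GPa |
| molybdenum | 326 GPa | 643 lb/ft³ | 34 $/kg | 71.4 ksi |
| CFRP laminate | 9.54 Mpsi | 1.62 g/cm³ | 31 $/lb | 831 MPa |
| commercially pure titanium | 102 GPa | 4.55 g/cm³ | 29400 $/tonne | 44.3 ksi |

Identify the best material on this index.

Screen on constraints: cost ≤ 51 $/kg; σ_y ≥ 228 MPa. Survivors: molybdenum, commercially pure titanium.
Putting every candidate on a common basis:
  molybdenum: E = 326.0 GPa, ρ = 10300 kg/m³
  commercially pure titanium: E = 102.0 GPa, ρ = 4550 kg/m³
  molybdenum: M = 31.7 MN·m/kg
  commercially pure titanium: M = 22.4 MN·m/kg
Highest index: molybdenum.

molybdenum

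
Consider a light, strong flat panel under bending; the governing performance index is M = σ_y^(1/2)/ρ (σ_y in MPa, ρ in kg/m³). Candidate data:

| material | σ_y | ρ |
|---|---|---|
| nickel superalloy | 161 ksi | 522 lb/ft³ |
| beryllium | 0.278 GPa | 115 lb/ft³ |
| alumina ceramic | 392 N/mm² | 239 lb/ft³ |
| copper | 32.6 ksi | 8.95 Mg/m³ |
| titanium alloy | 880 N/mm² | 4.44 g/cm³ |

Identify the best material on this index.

Putting every candidate on a common basis:
  nickel superalloy: σ_y = 1110 MPa, ρ = 8362 kg/m³
  beryllium: σ_y = 278.0 MPa, ρ = 1842 kg/m³
  alumina ceramic: σ_y = 392.0 MPa, ρ = 3828 kg/m³
  copper: σ_y = 224.8 MPa, ρ = 8950 kg/m³
  titanium alloy: σ_y = 880.0 MPa, ρ = 4440 kg/m³
  beryllium: M = 9.05×10⁻³
  titanium alloy: M = 6.68×10⁻³
  alumina ceramic: M = 5.17×10⁻³
  nickel superalloy: M = 3.98×10⁻³
  copper: M = 1.68×10⁻³
Beryllium has the largest M.

beryllium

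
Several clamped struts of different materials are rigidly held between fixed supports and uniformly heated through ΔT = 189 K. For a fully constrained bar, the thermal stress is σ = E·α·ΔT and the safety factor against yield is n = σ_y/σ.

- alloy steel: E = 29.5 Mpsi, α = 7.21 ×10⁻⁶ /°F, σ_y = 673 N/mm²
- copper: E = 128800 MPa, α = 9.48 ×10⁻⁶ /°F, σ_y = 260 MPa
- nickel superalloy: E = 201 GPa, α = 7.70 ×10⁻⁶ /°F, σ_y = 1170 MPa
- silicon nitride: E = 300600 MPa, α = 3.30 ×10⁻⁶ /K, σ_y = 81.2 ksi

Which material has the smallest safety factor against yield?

copper

In consistent units (E in GPa, α in ×10⁻⁶/K, σ_y in MPa):
  alloy steel: E = 203.4, α = 13.0, σ_y = 673.0 → σ = 499 MPa, n = 1.35
  copper: E = 128.8, α = 17.1, σ_y = 260.0 → σ = 415 MPa, n = 0.626
  nickel superalloy: E = 201.0, α = 13.9, σ_y = 1170 → σ = 527 MPa, n = 2.22
  silicon nitride: E = 300.6, α = 3.30, σ_y = 559.9 → σ = 187 MPa, n = 2.99
The minimum is copper at n = 0.626.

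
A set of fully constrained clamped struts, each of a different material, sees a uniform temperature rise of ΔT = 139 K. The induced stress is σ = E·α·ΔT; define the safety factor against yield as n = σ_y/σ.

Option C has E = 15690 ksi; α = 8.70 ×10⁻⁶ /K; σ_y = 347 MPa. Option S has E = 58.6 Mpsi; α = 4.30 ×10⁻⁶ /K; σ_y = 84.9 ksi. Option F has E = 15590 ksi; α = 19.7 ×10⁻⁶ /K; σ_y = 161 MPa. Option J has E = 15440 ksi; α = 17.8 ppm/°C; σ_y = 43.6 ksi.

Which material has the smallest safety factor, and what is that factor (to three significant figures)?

option F, n = 0.547

In consistent units (E in GPa, α in ×10⁻⁶/K, σ_y in MPa):
  option C: E = 108.2, α = 8.70, σ_y = 347.0 → σ = 131 MPa, n = 2.65
  option S: E = 404.0, α = 4.30, σ_y = 585.4 → σ = 241 MPa, n = 2.42
  option F: E = 107.5, α = 19.7, σ_y = 161.0 → σ = 294 MPa, n = 0.547
  option J: E = 106.5, α = 17.8, σ_y = 300.6 → σ = 263 MPa, n = 1.14
The minimum is option F at n = 0.547.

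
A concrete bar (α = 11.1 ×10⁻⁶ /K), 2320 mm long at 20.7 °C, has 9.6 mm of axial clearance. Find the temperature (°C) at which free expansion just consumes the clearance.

α·L₀·ΔT = 9.6 mm ⇒ ΔT = 9.6 / (11.1×10⁻⁶ × 2320.0) = 372.8 K.
T = 20.7 + 372.8 = 393.5 °C.

393 °C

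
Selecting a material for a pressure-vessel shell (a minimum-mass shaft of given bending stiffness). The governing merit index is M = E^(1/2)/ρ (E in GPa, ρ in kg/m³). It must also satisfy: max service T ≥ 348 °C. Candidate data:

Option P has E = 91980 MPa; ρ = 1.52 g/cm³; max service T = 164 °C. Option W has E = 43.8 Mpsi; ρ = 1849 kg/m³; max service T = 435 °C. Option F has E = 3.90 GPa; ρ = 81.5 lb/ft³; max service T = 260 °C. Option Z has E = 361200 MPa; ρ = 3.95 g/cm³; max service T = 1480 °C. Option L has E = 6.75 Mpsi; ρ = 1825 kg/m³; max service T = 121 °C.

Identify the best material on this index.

option W

Screen on constraints: max service T ≥ 348 °C. Survivors: option W, option Z.
In SI units:
  option W: E = 302.0 GPa, ρ = 1849 kg/m³
  option Z: E = 361.2 GPa, ρ = 3950 kg/m³
  option W: M = 9.40×10⁻³
  option Z: M = 4.81×10⁻³
The maximum is for option W.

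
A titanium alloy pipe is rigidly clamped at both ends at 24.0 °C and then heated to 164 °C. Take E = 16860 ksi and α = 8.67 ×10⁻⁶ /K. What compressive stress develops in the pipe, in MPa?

E = 16860 ksi = 116.2 GPa.
ΔT = 140.0 K. Constrained thermal stress σ = E·α·ΔT = 116.2×10³ MPa × 8.67×10⁻⁶ × 140.0 = 141 MPa (compressive).

141 MPa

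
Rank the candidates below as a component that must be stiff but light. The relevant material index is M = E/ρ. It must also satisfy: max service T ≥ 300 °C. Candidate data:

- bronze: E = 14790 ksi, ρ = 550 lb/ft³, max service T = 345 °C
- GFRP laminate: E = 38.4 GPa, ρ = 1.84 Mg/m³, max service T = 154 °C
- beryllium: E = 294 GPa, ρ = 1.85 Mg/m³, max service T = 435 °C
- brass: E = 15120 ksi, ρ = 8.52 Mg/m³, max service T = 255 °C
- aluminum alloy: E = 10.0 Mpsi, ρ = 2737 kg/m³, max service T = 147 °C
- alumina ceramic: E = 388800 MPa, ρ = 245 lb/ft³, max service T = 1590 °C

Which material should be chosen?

Screen on constraints: max service T ≥ 300 °C. Survivors: bronze, beryllium, alumina ceramic.
Putting every candidate on a common basis:
  bronze: E = 102.0 GPa, ρ = 8810 kg/m³
  beryllium: E = 294.0 GPa, ρ = 1850 kg/m³
  alumina ceramic: E = 388.8 GPa, ρ = 3925 kg/m³
  beryllium: M = 159 MN·m/kg
  alumina ceramic: M = 99.1 MN·m/kg
  bronze: M = 11.6 MN·m/kg
Beryllium ranks first.

beryllium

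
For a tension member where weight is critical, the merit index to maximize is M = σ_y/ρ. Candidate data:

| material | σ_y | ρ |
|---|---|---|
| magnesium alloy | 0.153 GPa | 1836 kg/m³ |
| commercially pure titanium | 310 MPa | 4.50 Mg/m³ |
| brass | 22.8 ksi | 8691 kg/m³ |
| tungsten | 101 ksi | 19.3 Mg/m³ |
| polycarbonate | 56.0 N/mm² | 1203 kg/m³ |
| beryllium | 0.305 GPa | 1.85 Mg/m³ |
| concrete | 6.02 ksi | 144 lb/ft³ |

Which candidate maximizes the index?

After converting to SI:
  magnesium alloy: σ_y = 153.0 MPa, ρ = 1836 kg/m³
  commercially pure titanium: σ_y = 310.0 MPa, ρ = 4500 kg/m³
  brass: σ_y = 157.2 MPa, ρ = 8691 kg/m³
  tungsten: σ_y = 696.4 MPa, ρ = 19300 kg/m³
  polycarbonate: σ_y = 56.00 MPa, ρ = 1203 kg/m³
  beryllium: σ_y = 305.0 MPa, ρ = 1850 kg/m³
  concrete: σ_y = 41.51 MPa, ρ = 2307 kg/m³
  beryllium: M = 165 kN·m/kg
  magnesium alloy: M = 83.3 kN·m/kg
  commercially pure titanium: M = 68.9 kN·m/kg
  polycarbonate: M = 46.6 kN·m/kg
  tungsten: M = 36.1 kN·m/kg
  brass: M = 18.1 kN·m/kg
  concrete: M = 18.0 kN·m/kg
The maximum is for beryllium.

beryllium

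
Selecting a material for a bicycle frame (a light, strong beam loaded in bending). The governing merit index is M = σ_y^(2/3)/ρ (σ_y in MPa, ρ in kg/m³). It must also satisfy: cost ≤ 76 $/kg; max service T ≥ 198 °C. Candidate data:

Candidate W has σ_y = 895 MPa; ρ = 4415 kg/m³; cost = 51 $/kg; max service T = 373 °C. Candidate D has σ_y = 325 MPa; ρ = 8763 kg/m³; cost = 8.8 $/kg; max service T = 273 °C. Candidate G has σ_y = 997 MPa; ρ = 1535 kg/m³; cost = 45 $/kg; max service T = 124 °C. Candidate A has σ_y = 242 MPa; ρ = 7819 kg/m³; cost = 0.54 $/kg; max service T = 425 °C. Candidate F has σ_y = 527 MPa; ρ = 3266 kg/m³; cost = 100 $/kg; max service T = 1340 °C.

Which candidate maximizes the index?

candidate W

Screen on constraints: cost ≤ 76 $/kg; max service T ≥ 198 °C. Survivors: candidate W, candidate D, candidate A.
Computing M directly (units already consistent):
  candidate W: M = 21.0×10⁻³
  candidate D: M = 5.39×10⁻³
  candidate A: M = 4.97×10⁻³
Candidate W has the largest M.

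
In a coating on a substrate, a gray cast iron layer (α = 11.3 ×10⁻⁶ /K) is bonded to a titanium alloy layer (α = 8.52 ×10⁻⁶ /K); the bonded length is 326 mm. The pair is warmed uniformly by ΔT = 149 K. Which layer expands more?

gray cast iron

α(gray cast iron) = 11.3×10⁻⁶/K vs α(titanium alloy) = 8.52×10⁻⁶/K.
Higher α expands more for the same ΔT: gray cast iron.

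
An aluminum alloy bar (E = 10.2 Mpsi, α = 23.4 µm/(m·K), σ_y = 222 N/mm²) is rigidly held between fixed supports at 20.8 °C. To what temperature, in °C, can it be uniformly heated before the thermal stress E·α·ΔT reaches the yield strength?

156 °C

E = 10.2 Mpsi = 70.33 GPa.
σ_y = 222 N/mm² = 222.0 MPa.
E·α·ΔT = 222.0 MPa ⇒ ΔT = 222.0 / (70.33×10³ × 23.4×10⁻⁶) = 134.9 K.
T = 20.8 + 134.9 = 155.7 °C.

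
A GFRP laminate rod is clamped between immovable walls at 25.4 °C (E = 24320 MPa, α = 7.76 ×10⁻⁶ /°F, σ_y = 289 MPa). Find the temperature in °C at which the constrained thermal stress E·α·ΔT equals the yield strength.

E = 24320 MPa = 24.32 GPa.
α = 7.76×10⁻⁶/°F × 9/5 = 14.0×10⁻⁶/K.
E·α·ΔT = 289.0 MPa ⇒ ΔT = 289.0 / (24.32×10³ × 14.0×10⁻⁶) = 850.7 K.
T = 25.4 + 850.7 = 876.1 °C.

876 °C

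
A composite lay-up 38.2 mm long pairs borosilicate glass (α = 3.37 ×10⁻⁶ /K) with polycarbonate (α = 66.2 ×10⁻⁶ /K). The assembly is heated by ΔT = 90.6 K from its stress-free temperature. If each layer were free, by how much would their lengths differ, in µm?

Δα = |3.37 − 66.2|×10⁻⁶/K = 62.8×10⁻⁶/K.
ΔL_mismatch = Δα·L·ΔT = 62.8×10⁻⁶ × 38.2 mm × 90.6 K = 217 µm.

217 µm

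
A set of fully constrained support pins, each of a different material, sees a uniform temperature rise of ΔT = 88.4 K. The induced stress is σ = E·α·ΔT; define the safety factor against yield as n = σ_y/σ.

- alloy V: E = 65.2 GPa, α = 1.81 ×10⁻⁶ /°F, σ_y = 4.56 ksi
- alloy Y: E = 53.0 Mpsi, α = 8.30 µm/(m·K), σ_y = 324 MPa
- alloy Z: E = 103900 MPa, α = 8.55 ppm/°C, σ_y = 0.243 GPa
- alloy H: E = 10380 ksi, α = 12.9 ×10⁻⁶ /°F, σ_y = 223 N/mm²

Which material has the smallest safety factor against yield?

Per material, after unit conversion:
  alloy V: E = 65.20, α = 3.26, σ_y = 31.44 → σ = 18.8 MPa, n = 1.67
  alloy Y: E = 365.4, α = 8.30, σ_y = 324.0 → σ = 268 MPa, n = 1.21
  alloy Z: E = 103.9, α = 8.55, σ_y = 243.0 → σ = 78.5 MPa, n = 3.09
  alloy H: E = 71.57, α = 23.2, σ_y = 223.0 → σ = 147 MPa, n = 1.52
Smallest n: alloy Y with n = 1.21.

alloy Y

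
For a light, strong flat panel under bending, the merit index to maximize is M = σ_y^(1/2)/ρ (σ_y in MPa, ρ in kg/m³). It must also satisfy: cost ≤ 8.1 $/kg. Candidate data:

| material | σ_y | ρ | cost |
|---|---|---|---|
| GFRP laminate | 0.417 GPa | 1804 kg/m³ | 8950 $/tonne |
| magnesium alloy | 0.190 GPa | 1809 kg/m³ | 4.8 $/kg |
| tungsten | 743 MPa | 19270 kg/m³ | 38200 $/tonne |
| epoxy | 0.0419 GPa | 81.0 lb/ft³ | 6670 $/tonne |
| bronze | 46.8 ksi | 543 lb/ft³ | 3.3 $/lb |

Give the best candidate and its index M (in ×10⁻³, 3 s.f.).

Screen on constraints: cost ≤ 8.1 $/kg. Survivors: magnesium alloy, epoxy, bronze.
Convert each candidate to consistent units, then evaluate M:
  magnesium alloy: σ_y = 190.0 MPa, ρ = 1809 kg/m³
  epoxy: σ_y = 41.90 MPa, ρ = 1297 kg/m³
  bronze: σ_y = 322.7 MPa, ρ = 8698 kg/m³
  magnesium alloy: M = 7.62×10⁻³
  epoxy: M = 4.99×10⁻³
  bronze: M = 2.07×10⁻³
The maximum is for magnesium alloy.

magnesium alloy, M = 7.62×10⁻³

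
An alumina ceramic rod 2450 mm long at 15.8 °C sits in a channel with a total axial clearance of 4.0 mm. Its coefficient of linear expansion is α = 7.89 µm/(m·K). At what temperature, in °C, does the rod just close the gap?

α·L₀·ΔT = 4.0 mm ⇒ ΔT = 4.0 / (7.89×10⁻⁶ × 2450.0) = 206.9 K.
T = 15.8 + 206.9 = 222.7 °C.

223 °C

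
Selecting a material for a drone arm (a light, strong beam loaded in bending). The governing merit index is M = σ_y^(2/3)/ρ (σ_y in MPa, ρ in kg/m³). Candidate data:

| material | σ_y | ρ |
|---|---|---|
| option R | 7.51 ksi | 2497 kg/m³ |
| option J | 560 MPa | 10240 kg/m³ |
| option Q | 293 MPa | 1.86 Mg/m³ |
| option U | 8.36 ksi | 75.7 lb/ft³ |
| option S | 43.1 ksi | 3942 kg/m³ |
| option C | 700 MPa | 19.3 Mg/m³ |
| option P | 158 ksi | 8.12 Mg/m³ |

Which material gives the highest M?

Putting every candidate on a common basis:
  option R: σ_y = 51.78 MPa, ρ = 2497 kg/m³
  option J: σ_y = 560.0 MPa, ρ = 10240 kg/m³
  option Q: σ_y = 293.0 MPa, ρ = 1860 kg/m³
  option U: σ_y = 57.64 MPa, ρ = 1213 kg/m³
  option S: σ_y = 297.2 MPa, ρ = 3942 kg/m³
  option C: σ_y = 700.0 MPa, ρ = 19300 kg/m³
  option P: σ_y = 1089 MPa, ρ = 8120 kg/m³
  option Q: M = 23.7×10⁻³
  option P: M = 13.0×10⁻³
  option U: M = 12.3×10⁻³
  option S: M = 11.3×10⁻³
  option J: M = 6.63×10⁻³
  option R: M = 5.56×10⁻³
  option C: M = 4.08×10⁻³
Option Q ranks first.

option Q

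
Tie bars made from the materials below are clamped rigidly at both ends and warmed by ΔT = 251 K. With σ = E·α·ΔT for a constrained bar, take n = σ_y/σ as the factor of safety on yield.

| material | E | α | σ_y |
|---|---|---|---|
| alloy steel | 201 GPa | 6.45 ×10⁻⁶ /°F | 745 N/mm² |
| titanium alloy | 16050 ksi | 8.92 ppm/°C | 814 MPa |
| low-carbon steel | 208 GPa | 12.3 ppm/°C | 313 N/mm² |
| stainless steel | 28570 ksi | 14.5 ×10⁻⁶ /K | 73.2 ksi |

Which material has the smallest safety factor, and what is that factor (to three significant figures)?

In consistent units (E in GPa, α in ×10⁻⁶/K, σ_y in MPa):
  alloy steel: E = 201.0, α = 11.6, σ_y = 745.0 → σ = 586 MPa, n = 1.27
  titanium alloy: E = 110.7, α = 8.92, σ_y = 814.0 → σ = 248 MPa, n = 3.29
  low-carbon steel: E = 208.0, α = 12.3, σ_y = 313.0 → σ = 642 MPa, n = 0.487
  stainless steel: E = 197.0, α = 14.5, σ_y = 504.7 → σ = 717 MPa, n = 0.704
The minimum is low-carbon steel at n = 0.487.

low-carbon steel, n = 0.487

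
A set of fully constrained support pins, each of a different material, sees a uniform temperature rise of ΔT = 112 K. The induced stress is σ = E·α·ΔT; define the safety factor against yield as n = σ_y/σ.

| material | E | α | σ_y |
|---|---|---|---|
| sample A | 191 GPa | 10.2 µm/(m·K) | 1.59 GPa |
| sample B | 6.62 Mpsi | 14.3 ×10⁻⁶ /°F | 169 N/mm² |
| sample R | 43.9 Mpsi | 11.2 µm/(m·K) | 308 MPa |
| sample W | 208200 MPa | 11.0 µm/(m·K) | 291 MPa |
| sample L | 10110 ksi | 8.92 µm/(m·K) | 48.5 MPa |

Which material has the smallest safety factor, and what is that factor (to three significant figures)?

In consistent units (E in GPa, α in ×10⁻⁶/K, σ_y in MPa):
  sample A: E = 191.0, α = 10.2, σ_y = 1590 → σ = 218 MPa, n = 7.29
  sample B: E = 45.64, α = 25.7, σ_y = 169.0 → σ = 132 MPa, n = 1.28
  sample R: E = 302.7, α = 11.2, σ_y = 308.0 → σ = 380 MPa, n = 0.811
  sample W: E = 208.2, α = 11.0, σ_y = 291.0 → σ = 257 MPa, n = 1.13
  sample L: E = 69.71, α = 8.92, σ_y = 48.50 → σ = 69.6 MPa, n = 0.696
The minimum is sample L at n = 0.696.

sample L, n = 0.696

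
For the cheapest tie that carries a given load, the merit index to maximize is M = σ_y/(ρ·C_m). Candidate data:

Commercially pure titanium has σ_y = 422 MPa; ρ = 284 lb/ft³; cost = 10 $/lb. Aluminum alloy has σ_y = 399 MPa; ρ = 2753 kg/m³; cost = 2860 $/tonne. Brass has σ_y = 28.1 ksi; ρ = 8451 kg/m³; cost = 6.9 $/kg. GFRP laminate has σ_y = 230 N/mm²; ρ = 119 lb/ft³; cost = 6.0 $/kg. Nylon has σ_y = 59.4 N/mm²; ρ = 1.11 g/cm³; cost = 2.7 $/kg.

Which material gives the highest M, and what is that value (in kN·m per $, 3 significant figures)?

aluminum alloy, M = 50.7 kN·m per $

In SI units:
  commercially pure titanium: σ_y = 422.0 MPa, ρ = 4549 kg/m³, cost = 22.05 $/kg
  aluminum alloy: σ_y = 399.0 MPa, ρ = 2753 kg/m³, cost = 2.860 $/kg
  brass: σ_y = 193.7 MPa, ρ = 8451 kg/m³, cost = 6.900 $/kg
  GFRP laminate: σ_y = 230.0 MPa, ρ = 1906 kg/m³, cost = 6.000 $/kg
  nylon: σ_y = 59.40 MPa, ρ = 1110 kg/m³, cost = 2.700 $/kg
  aluminum alloy: M = 50.7 kN·m per $
  GFRP laminate: M = 20.1 kN·m per $
  nylon: M = 19.8 kN·m per $
  commercially pure titanium: M = 4.21 kN·m per $
  brass: M = 3.32 kN·m per $
Aluminum alloy ranks first.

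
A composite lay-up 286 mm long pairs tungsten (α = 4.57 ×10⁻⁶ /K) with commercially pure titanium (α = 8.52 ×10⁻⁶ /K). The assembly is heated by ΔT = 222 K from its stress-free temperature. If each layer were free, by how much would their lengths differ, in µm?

251 µm

Δα = |4.57 − 8.52|×10⁻⁶/K = 3.95×10⁻⁶/K.
ΔL_mismatch = Δα·L·ΔT = 3.95×10⁻⁶ × 286.0 mm × 222.0 K = 251 µm.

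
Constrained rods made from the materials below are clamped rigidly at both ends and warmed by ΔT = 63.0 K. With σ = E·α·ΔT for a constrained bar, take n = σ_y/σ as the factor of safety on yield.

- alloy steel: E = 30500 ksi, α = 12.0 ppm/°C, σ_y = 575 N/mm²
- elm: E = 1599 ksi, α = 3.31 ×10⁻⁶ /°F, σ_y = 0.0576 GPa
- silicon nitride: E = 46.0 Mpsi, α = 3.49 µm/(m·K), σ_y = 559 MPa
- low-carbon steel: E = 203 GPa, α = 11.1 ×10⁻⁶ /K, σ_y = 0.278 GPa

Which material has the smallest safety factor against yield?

With everything in SI (GPa, ×10⁻⁶/K, MPa):
  alloy steel: E = 210.3, α = 12.0, σ_y = 575.0 → σ = 159 MPa, n = 3.62
  elm: E = 11.02, α = 5.96, σ_y = 57.60 → σ = 4.14 MPa, n = 13.9
  silicon nitride: E = 317.2, α = 3.49, σ_y = 559.0 → σ = 69.7 MPa, n = 8.02
  low-carbon steel: E = 203.0, α = 11.1, σ_y = 278.0 → σ = 142 MPa, n = 1.96
Smallest n: low-carbon steel with n = 1.96.

low-carbon steel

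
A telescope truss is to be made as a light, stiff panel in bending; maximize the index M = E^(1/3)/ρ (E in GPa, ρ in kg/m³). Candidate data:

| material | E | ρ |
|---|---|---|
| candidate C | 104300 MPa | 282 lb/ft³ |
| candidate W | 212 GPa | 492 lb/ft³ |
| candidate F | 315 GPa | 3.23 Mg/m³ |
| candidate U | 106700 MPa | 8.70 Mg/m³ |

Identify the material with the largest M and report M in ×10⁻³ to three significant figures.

candidate F, M = 2.11×10⁻³

Putting every candidate on a common basis:
  candidate C: E = 104.3 GPa, ρ = 4517 kg/m³
  candidate W: E = 212.0 GPa, ρ = 7881 kg/m³
  candidate F: E = 315.0 GPa, ρ = 3230 kg/m³
  candidate U: E = 106.7 GPa, ρ = 8700 kg/m³
  candidate F: M = 2.11×10⁻³
  candidate C: M = 1.04×10⁻³
  candidate W: M = 0.757×10⁻³
  candidate U: M = 0.545×10⁻³
Candidate F ranks first.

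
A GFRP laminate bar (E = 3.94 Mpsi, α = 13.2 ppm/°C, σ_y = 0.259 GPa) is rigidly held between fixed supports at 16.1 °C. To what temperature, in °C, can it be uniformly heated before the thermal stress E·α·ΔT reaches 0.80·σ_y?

E = 3.94 Mpsi = 27.17 GPa.
σ_y = 0.259 GPa = 259.0 MPa.
E·α·ΔT = 207.2 MPa ⇒ ΔT = 207.2 / (27.17×10³ × 13.2×10⁻⁶) = 577.8 K.
T = 16.1 + 577.8 = 593.9 °C.

594 °C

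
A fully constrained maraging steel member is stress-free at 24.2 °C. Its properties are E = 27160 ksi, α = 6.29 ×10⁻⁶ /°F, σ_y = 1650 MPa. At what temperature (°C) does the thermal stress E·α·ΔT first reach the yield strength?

E = 27160 ksi = 187.3 GPa.
α = 6.29×10⁻⁶/°F × 9/5 = 11.3×10⁻⁶/K.
E·α·ΔT = 1650 MPa ⇒ ΔT = 1650 / (187.3×10³ × 11.3×10⁻⁶) = 778.2 K.
T = 24.2 + 778.2 = 802.4 °C.

802 °C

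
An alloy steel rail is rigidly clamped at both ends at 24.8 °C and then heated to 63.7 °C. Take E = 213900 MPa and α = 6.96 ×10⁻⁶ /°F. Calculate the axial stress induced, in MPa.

104 MPa

E = 213900 MPa = 213.9 GPa.
α = 6.96×10⁻⁶/°F × 9/5 = 12.5×10⁻⁶/K.
ΔT = 38.90 K. Constrained thermal stress σ = E·α·ΔT = 213.9×10³ MPa × 12.5×10⁻⁶ × 38.90 = 104 MPa (compressive).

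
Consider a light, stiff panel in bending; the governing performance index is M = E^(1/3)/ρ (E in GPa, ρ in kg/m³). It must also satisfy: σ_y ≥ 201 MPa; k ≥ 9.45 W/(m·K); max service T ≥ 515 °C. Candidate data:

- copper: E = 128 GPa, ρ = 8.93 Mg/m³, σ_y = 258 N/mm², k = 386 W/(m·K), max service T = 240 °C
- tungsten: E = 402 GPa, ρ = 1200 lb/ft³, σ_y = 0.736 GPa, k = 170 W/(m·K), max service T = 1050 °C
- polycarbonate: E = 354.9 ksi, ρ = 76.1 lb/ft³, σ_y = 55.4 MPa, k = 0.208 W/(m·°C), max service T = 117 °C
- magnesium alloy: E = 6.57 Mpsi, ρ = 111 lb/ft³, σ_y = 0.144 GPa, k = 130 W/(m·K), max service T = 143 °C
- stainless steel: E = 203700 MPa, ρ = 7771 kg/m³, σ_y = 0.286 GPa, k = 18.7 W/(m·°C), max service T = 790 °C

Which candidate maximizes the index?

Screen on constraints: σ_y ≥ 201 MPa; k ≥ 9.45 W/(m·K); max service T ≥ 515 °C. Survivors: tungsten, stainless steel.
Convert each candidate to consistent units, then evaluate M:
  tungsten: E = 402.0 GPa, ρ = 19220 kg/m³
  stainless steel: E = 203.7 GPa, ρ = 7771 kg/m³
  stainless steel: M = 0.757×10⁻³
  tungsten: M = 0.384×10⁻³
Stainless steel has the largest M.

stainless steel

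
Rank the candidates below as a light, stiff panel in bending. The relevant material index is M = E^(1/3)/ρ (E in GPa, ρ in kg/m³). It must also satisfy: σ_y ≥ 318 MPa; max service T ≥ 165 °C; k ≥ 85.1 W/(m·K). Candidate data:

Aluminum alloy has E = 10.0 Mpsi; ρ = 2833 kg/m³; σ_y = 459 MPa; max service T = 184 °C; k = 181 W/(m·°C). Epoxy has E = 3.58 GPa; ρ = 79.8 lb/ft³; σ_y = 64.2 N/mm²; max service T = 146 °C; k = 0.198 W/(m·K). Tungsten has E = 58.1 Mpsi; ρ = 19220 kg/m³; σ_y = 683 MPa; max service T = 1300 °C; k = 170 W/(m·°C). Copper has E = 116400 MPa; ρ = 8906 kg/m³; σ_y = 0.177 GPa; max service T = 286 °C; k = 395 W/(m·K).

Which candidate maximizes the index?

aluminum alloy

Screen on constraints: σ_y ≥ 318 MPa; max service T ≥ 165 °C; k ≥ 85.1 W/(m·K). Survivors: aluminum alloy, tungsten.
Normalizing units and computing the index:
  aluminum alloy: E = 68.95 GPa, ρ = 2833 kg/m³
  tungsten: E = 400.6 GPa, ρ = 19220 kg/m³
  aluminum alloy: M = 1.45×10⁻³
  tungsten: M = 0.384×10⁻³
Aluminum alloy ranks first.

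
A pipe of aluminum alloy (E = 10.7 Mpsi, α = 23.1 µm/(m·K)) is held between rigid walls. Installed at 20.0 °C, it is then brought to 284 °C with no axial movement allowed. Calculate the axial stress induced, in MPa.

E = 10.7 Mpsi = 73.77 GPa.
ΔT = 264.0 K. Constrained thermal stress σ = E·α·ΔT = 73.77×10³ MPa × 23.1×10⁻⁶ × 264.0 = 450 MPa (compressive).

450 MPa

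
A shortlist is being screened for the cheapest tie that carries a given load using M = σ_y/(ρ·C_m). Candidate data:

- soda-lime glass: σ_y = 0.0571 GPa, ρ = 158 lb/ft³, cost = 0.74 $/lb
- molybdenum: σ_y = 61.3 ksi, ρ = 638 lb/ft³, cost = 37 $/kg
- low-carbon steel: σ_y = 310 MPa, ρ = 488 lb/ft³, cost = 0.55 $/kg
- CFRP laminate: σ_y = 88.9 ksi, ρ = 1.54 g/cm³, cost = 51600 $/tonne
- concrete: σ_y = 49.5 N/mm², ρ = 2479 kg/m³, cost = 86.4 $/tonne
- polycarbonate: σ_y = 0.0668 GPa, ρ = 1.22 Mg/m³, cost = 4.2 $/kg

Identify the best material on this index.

concrete

In SI units:
  soda-lime glass: σ_y = 57.10 MPa, ρ = 2531 kg/m³, cost = 1.631 $/kg
  molybdenum: σ_y = 422.6 MPa, ρ = 10220 kg/m³, cost = 37.00 $/kg
  low-carbon steel: σ_y = 310.0 MPa, ρ = 7817 kg/m³, cost = 0.5500 $/kg
  CFRP laminate: σ_y = 612.9 MPa, ρ = 1540 kg/m³, cost = 51.60 $/kg
  concrete: σ_y = 49.50 MPa, ρ = 2479 kg/m³, cost = 0.08640 $/kg
  polycarbonate: σ_y = 66.80 MPa, ρ = 1220 kg/m³, cost = 4.200 $/kg
  concrete: M = 231 kN·m per $
  low-carbon steel: M = 72.1 kN·m per $
  soda-lime glass: M = 13.8 kN·m per $
  polycarbonate: M = 13.0 kN·m per $
  CFRP laminate: M = 7.71 kN·m per $
  molybdenum: M = 1.12 kN·m per $
Concrete has the largest M.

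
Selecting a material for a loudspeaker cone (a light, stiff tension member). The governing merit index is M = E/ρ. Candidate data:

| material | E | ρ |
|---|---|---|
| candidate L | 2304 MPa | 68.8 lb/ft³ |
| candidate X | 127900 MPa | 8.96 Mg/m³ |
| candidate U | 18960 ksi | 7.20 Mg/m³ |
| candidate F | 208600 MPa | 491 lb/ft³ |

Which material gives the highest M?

In SI units:
  candidate L: E = 2.304 GPa, ρ = 1102 kg/m³
  candidate X: E = 127.9 GPa, ρ = 8960 kg/m³
  candidate U: E = 130.7 GPa, ρ = 7200 kg/m³
  candidate F: E = 208.6 GPa, ρ = 7865 kg/m³
  candidate F: M = 26.5 MN·m/kg
  candidate U: M = 18.2 MN·m/kg
  candidate X: M = 14.3 MN·m/kg
  candidate L: M = 2.09 MN·m/kg
The maximum is for candidate F.

candidate F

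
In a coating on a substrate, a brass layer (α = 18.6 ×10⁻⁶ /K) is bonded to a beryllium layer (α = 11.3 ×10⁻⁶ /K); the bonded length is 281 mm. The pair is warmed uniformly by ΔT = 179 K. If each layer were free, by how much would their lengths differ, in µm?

367 µm

Δα = |18.6 − 11.3|×10⁻⁶/K = 7.30×10⁻⁶/K.
ΔL_mismatch = Δα·L·ΔT = 7.30×10⁻⁶ × 281.0 mm × 179.0 K = 367 µm.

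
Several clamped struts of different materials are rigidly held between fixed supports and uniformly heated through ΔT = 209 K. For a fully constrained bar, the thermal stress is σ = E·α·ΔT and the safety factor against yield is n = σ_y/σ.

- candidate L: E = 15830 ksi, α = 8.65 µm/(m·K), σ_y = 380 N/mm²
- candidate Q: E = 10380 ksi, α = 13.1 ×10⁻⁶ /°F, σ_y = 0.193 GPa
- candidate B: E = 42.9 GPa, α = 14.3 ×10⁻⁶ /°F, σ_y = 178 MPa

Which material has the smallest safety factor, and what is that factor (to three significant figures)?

With everything in SI (GPa, ×10⁻⁶/K, MPa):
  candidate L: E = 109.1, α = 8.65, σ_y = 380.0 → σ = 197 MPa, n = 1.93
  candidate Q: E = 71.57, α = 23.6, σ_y = 193.0 → σ = 353 MPa, n = 0.547
  candidate B: E = 42.90, α = 25.7, σ_y = 178.0 → σ = 231 MPa, n = 0.771
Candidate Q has the lowest safety factor, n = 0.547.

candidate Q, n = 0.547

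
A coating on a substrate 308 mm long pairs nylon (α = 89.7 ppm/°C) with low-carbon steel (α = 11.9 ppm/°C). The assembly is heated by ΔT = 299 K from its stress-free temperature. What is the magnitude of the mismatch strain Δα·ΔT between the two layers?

Δα = |89.7 − 11.9|×10⁻⁶/K = 77.8×10⁻⁶/K.
Mismatch strain = Δα·ΔT = 77.8×10⁻⁶ × 299.0 = 0.0233.

0.0233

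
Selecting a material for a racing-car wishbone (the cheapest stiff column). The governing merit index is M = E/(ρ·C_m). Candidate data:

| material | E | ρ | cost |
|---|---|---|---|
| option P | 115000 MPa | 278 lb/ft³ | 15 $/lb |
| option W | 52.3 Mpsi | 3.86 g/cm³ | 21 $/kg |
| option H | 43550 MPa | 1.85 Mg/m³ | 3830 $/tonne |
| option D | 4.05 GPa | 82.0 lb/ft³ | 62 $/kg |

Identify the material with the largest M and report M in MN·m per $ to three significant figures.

option H, M = 6.15 MN·m per $

Convert each candidate to consistent units, then evaluate M:
  option P: E = 115.0 GPa, ρ = 4453 kg/m³, cost = 33.07 $/kg
  option W: E = 360.6 GPa, ρ = 3860 kg/m³, cost = 21.00 $/kg
  option H: E = 43.55 GPa, ρ = 1850 kg/m³, cost = 3.830 $/kg
  option D: E = 4.050 GPa, ρ = 1314 kg/m³, cost = 62.00 $/kg
  option H: M = 6.15 MN·m per $
  option W: M = 4.45 MN·m per $
  option P: M = 0.781 MN·m per $
  option D: M = 0.0497 MN·m per $
Option H ranks first.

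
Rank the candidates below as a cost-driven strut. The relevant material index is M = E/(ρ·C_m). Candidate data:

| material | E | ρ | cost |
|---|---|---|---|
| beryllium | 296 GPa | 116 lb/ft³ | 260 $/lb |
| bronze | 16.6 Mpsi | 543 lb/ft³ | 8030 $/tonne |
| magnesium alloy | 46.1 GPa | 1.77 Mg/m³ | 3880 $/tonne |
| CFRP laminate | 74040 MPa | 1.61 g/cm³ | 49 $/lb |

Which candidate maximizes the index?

After converting to SI:
  beryllium: E = 296.0 GPa, ρ = 1858 kg/m³, cost = 573.2 $/kg
  bronze: E = 114.5 GPa, ρ = 8698 kg/m³, cost = 8.030 $/kg
  magnesium alloy: E = 46.10 GPa, ρ = 1770 kg/m³, cost = 3.880 $/kg
  CFRP laminate: E = 74.04 GPa, ρ = 1610 kg/m³, cost = 108.0 $/kg
  magnesium alloy: M = 6.71 MN·m per $
  bronze: M = 1.64 MN·m per $
  CFRP laminate: M = 0.426 MN·m per $
  beryllium: M = 0.278 MN·m per $
Magnesium alloy ranks first.

magnesium alloy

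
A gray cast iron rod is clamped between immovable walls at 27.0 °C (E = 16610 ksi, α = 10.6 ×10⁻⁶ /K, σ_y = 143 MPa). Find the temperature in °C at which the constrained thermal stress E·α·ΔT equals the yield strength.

E = 16610 ksi = 114.5 GPa.
E·α·ΔT = 143.0 MPa ⇒ ΔT = 143.0 / (114.5×10³ × 10.6×10⁻⁶) = 117.8 K.
T = 27.0 + 117.8 = 144.8 °C.

145 °C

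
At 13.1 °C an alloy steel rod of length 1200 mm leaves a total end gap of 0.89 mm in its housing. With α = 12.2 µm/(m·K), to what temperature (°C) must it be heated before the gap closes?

73.9 °C

α·L₀·ΔT = 0.89 mm ⇒ ΔT = 0.89 / (12.2×10⁻⁶ × 1200.0) = 60.79 K.
T = 13.1 + 60.79 = 73.89 °C.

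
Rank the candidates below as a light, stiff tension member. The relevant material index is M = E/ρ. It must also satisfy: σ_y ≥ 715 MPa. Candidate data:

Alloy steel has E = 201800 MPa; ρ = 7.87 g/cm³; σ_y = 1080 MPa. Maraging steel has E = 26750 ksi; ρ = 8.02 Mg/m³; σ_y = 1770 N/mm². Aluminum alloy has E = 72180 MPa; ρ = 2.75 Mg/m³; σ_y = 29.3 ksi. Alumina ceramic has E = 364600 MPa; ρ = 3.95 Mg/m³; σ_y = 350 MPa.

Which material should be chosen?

Screen on constraints: σ_y ≥ 715 MPa. Survivors: alloy steel, maraging steel.
Convert each candidate to consistent units, then evaluate M:
  alloy steel: E = 201.8 GPa, ρ = 7870 kg/m³
  maraging steel: E = 184.4 GPa, ρ = 8020 kg/m³
  alloy steel: M = 25.6 MN·m/kg
  maraging steel: M = 23.0 MN·m/kg
The maximum is for alloy steel.

alloy steel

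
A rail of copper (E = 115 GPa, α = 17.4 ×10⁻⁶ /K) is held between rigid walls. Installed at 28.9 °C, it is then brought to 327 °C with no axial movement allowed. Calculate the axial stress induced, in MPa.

ΔT = 298.1 K. Constrained thermal stress σ = E·α·ΔT = 115.0×10³ MPa × 17.4×10⁻⁶ × 298.1 = 596 MPa (compressive).

596 MPa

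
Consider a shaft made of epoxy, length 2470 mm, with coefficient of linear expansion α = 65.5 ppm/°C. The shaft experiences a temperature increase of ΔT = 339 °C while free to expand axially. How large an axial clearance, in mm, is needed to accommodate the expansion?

54.8 mm

ΔL = α·L₀·ΔT = 65.5×10⁻⁶ × 2470 mm × 339.0 K = 54.8 mm.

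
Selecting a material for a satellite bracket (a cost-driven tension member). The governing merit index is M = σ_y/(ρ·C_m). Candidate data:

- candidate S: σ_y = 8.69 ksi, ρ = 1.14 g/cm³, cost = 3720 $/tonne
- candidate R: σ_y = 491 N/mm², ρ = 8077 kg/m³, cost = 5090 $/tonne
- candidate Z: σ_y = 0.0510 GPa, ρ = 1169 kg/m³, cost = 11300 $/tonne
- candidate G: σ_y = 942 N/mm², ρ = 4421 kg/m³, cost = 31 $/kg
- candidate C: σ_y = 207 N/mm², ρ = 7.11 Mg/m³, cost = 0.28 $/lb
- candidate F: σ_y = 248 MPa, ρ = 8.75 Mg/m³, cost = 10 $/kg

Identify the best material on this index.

candidate C

After converting to SI:
  candidate S: σ_y = 59.92 MPa, ρ = 1140 kg/m³, cost = 3.720 $/kg
  candidate R: σ_y = 491.0 MPa, ρ = 8077 kg/m³, cost = 5.090 $/kg
  candidate Z: σ_y = 51.00 MPa, ρ = 1169 kg/m³, cost = 11.30 $/kg
  candidate G: σ_y = 942.0 MPa, ρ = 4421 kg/m³, cost = 31.00 $/kg
  candidate C: σ_y = 207.0 MPa, ρ = 7110 kg/m³, cost = 0.6173 $/kg
  candidate F: σ_y = 248.0 MPa, ρ = 8750 kg/m³, cost = 10.00 $/kg
  candidate C: M = 47.2 kN·m per $
  candidate S: M = 14.1 kN·m per $
  candidate R: M = 11.9 kN·m per $
  candidate G: M = 6.87 kN·m per $
  candidate Z: M = 3.86 kN·m per $
  candidate F: M = 2.83 kN·m per $
Candidate C has the largest M.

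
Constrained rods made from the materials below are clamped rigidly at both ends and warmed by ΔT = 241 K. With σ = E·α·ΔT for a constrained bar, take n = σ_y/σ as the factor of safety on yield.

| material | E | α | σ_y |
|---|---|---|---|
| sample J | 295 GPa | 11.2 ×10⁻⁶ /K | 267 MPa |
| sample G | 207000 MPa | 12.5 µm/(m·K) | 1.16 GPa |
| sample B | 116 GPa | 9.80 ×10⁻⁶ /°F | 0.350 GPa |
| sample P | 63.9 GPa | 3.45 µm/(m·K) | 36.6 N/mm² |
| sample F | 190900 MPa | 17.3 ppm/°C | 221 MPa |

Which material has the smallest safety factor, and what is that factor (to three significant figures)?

sample F, n = 0.278

Per material, after unit conversion:
  sample J: E = 295.0, α = 11.2, σ_y = 267.0 → σ = 796 MPa, n = 0.335
  sample G: E = 207.0, α = 12.5, σ_y = 1160 → σ = 624 MPa, n = 1.86
  sample B: E = 116.0, α = 17.6, σ_y = 350.0 → σ = 493 MPa, n = 0.710
  sample P: E = 63.90, α = 3.45, σ_y = 36.60 → σ = 53.1 MPa, n = 0.689
  sample F: E = 190.9, α = 17.3, σ_y = 221.0 → σ = 796 MPa, n = 0.278
The minimum is sample F at n = 0.278.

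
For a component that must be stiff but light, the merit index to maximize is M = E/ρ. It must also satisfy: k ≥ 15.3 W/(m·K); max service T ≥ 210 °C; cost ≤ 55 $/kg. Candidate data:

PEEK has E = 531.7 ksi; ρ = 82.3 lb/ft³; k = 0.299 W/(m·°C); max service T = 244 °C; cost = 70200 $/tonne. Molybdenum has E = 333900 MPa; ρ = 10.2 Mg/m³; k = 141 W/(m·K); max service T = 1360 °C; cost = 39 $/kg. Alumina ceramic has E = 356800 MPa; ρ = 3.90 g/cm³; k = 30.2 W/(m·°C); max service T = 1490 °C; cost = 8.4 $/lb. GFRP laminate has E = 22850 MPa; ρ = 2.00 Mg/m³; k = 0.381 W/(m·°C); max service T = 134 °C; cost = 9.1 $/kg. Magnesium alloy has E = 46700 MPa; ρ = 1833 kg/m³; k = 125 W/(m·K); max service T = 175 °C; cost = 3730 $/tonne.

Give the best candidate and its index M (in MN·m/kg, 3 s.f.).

Screen on constraints: k ≥ 15.3 W/(m·K); max service T ≥ 210 °C; cost ≤ 55 $/kg. Survivors: molybdenum, alumina ceramic.
In SI units:
  molybdenum: E = 333.9 GPa, ρ = 10200 kg/m³
  alumina ceramic: E = 356.8 GPa, ρ = 3900 kg/m³
  alumina ceramic: M = 91.5 MN·m/kg
  molybdenum: M = 32.7 MN·m/kg
Highest index: alumina ceramic.

alumina ceramic, M = 91.5 MN·m/kg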